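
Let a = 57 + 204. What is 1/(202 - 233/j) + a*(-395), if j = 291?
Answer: -6036108864/58549 ≈ -1.0310e+5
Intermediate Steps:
a = 261
1/(202 - 233/j) + a*(-395) = 1/(202 - 233/291) + 261*(-395) = 1/(202 - 233*1/291) - 103095 = 1/(202 - 233/291) - 103095 = 1/(58549/291) - 103095 = 291/58549 - 103095 = -6036108864/58549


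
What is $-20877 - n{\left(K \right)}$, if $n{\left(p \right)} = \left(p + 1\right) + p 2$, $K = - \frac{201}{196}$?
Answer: $- \frac{4091485}{196} \approx -20875.0$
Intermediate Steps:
$K = - \frac{201}{196}$ ($K = \left(-201\right) \frac{1}{196} = - \frac{201}{196} \approx -1.0255$)
$n{\left(p \right)} = 1 + 3 p$ ($n{\left(p \right)} = \left(1 + p\right) + 2 p = 1 + 3 p$)
$-20877 - n{\left(K \right)} = -20877 - \left(1 + 3 \left(- \frac{201}{196}\right)\right) = -20877 - \left(1 - \frac{603}{196}\right) = -20877 - - \frac{407}{196} = -20877 + \frac{407}{196} = - \frac{4091485}{196}$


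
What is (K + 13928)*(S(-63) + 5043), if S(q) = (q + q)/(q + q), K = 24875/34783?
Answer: 2443729724956/34783 ≈ 7.0256e+7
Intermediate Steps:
K = 24875/34783 (K = 24875*(1/34783) = 24875/34783 ≈ 0.71515)
S(q) = 1 (S(q) = (2*q)/((2*q)) = (2*q)*(1/(2*q)) = 1)
(K + 13928)*(S(-63) + 5043) = (24875/34783 + 13928)*(1 + 5043) = (484482499/34783)*5044 = 2443729724956/34783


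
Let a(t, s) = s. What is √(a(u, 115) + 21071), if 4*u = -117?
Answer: 3*√2354 ≈ 145.55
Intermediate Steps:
u = -117/4 (u = (¼)*(-117) = -117/4 ≈ -29.250)
√(a(u, 115) + 21071) = √(115 + 21071) = √21186 = 3*√2354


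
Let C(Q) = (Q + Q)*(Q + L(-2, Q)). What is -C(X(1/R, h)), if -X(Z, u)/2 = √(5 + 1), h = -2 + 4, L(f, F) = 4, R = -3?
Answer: -48 + 16*√6 ≈ -8.8082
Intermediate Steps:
h = 2
X(Z, u) = -2*√6 (X(Z, u) = -2*√(5 + 1) = -2*√6)
C(Q) = 2*Q*(4 + Q) (C(Q) = (Q + Q)*(Q + 4) = (2*Q)*(4 + Q) = 2*Q*(4 + Q))
-C(X(1/R, h)) = -2*(-2*√6)*(4 - 2*√6) = -(-4)*√6*(4 - 2*√6) = 4*√6*(4 - 2*√6)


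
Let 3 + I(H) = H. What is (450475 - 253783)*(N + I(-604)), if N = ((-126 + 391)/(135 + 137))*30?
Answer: -3863866821/34 ≈ -1.1364e+8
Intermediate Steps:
I(H) = -3 + H
N = 3975/136 (N = (265/272)*30 = 3975/136 ≈ 29.228)
(450475 - 253783)*(N + I(-604)) = (450475 - 253783)*(3975/136 + (-3 - 604)) = 196692*(3975/136 - 607) = 196692*(-78577/136) = -3863866821/34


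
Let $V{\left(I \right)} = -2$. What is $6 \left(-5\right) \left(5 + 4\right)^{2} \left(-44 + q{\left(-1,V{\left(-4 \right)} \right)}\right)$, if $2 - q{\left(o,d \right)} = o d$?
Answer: $106920$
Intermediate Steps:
$q{\left(o,d \right)} = 2 - d o$ ($q{\left(o,d \right)} = 2 - o d = 2 - d o$)
$6 \left(-5\right) \left(5 + 4\right)^{2} \left(-44 + q{\left(-1,V{\left(-4 \right)} \right)}\right) = 6 \left(-5\right) \left(5 + 4\right)^{2} \left(-44 + \left(2 - \left(-2\right) \left(-1\right)\right)\right) = - 30 \cdot 9^{2} \left(-44 + \left(2 - 2\right)\right) = \left(-30\right) 81 \left(-44 + 0\right) = \left(-2430\right) \left(-44\right) = 106920$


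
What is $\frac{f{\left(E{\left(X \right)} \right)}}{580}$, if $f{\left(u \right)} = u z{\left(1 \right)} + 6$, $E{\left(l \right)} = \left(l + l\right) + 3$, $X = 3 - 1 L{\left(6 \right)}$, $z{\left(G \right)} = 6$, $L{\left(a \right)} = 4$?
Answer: $\frac{3}{145} \approx 0.02069$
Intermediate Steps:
$X = -1$ ($X = 3 - 1 \cdot 4 = 3 - 4 = -1$)
$E{\left(l \right)} = 3 + 2 l$ ($E{\left(l \right)} = 2 l + 3 = 3 + 2 l$)
$f{\left(u \right)} = 6 + 6 u$ ($f{\left(u \right)} = u 6 + 6 = 6 u + 6 = 6 + 6 u$)
$\frac{f{\left(E{\left(X \right)} \right)}}{580} = \frac{6 + 6 \left(3 + 2 \left(-1\right)\right)}{580} = \left(6 + 6 \left(3 - 2\right)\right) \frac{1}{580} = \left(6 + 6 \cdot 1\right) \frac{1}{580} = \left(6 + 6\right) \frac{1}{580} = 12 \cdot \frac{1}{580} = \frac{3}{145}$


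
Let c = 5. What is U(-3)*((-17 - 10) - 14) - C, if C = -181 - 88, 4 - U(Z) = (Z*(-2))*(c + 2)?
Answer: 1827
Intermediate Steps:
U(Z) = 4 + 14*Z (U(Z) = 4 - Z*(-2)*(5 + 2) = 4 - (-2*Z)*7 = 4 - (-14)*Z = 4 + 14*Z)
C = -269
U(-3)*((-17 - 10) - 14) - C = (4 + 14*(-3))*((-17 - 10) - 14) - 1*(-269) = (4 - 42)*(-27 - 14) + 269 = -38*(-41) + 269 = 1558 + 269 = 1827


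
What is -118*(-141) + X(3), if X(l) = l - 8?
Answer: 16633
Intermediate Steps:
X(l) = -8 + l
-118*(-141) + X(3) = -118*(-141) + (-8 + 3) = 16638 - 5 = 16633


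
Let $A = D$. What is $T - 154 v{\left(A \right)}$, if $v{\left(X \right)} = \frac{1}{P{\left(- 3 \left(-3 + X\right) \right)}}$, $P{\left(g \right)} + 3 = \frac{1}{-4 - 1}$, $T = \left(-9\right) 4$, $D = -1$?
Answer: $\frac{97}{8} \approx 12.125$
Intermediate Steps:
$T = -36$
$A = -1$
$P{\left(g \right)} = - \frac{16}{5}$ ($P{\left(g \right)} = -3 + \frac{1}{-4 - 1} = -3 + \frac{1}{-5} = -3 - \frac{1}{5} = - \frac{16}{5}$)
$v{\left(X \right)} = - \frac{5}{16}$ ($v{\left(X \right)} = \frac{1}{- \frac{16}{5}} = - \frac{5}{16}$)
$T - 154 v{\left(A \right)} = -36 - - \frac{385}{8} = -36 + \frac{385}{8} = \frac{97}{8}$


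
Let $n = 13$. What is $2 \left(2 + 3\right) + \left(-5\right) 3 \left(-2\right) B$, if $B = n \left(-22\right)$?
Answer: $-8570$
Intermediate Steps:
$B = -286$ ($B = 13 \left(-22\right) = -286$)
$2 \left(2 + 3\right) + \left(-5\right) 3 \left(-2\right) B = 2 \left(2 + 3\right) + \left(-5\right) 3 \left(-2\right) \left(-286\right) = 2 \cdot 5 + \left(-15\right) \left(-2\right) \left(-286\right) = 10 + 30 \left(-286\right) = 10 - 8580 = -8570$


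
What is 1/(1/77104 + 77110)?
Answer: 77104/5945489441 ≈ 1.2968e-5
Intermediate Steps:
1/(1/77104 + 77110) = 1/(5945489441/77104) = 77104/5945489441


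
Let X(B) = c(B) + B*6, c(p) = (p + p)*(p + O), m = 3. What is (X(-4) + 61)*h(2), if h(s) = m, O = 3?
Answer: 135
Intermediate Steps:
c(p) = 2*p*(3 + p) (c(p) = (p + p)*(p + 3) = (2*p)*(3 + p) = 2*p*(3 + p))
h(s) = 3
X(B) = 6*B + 2*B*(3 + B) (X(B) = 2*B*(3 + B) + B*6 = 2*B*(3 + B) + 6*B = 6*B + 2*B*(3 + B))
(X(-4) + 61)*h(2) = (2*(-4)*(6 - 4) + 61)*3 = (2*(-4)*2 + 61)*3 = (-16 + 61)*3 = 45*3 = 135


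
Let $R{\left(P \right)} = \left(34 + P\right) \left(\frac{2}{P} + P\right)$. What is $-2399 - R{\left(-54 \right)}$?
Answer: $- \frac{93953}{27} \approx -3479.7$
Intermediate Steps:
$R{\left(P \right)} = \left(34 + P\right) \left(P + \frac{2}{P}\right)$
$-2399 - R{\left(-54 \right)} = -2399 - \left(2 + \left(-54\right)^{2} + 34 \left(-54\right) + \frac{68}{-54}\right) = -2399 - \left(2 + 2916 - 1836 + 68 \left(- \frac{1}{54}\right)\right) = -2399 - \left(2 + 2916 - 1836 - \frac{34}{27}\right) = -2399 - \frac{29180}{27} = - \frac{93953}{27}$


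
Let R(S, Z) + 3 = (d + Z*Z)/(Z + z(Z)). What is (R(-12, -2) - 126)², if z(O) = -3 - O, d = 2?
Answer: 17161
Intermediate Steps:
R(S, Z) = -11/3 - Z²/3 (R(S, Z) = -3 + (2 + Z*Z)/(Z + (-3 - Z)) = -3 + (2 + Z²)/(-3) = -3 + (2 + Z²)*(-⅓) = -3 + (-⅔ - Z²/3) = -11/3 - Z²/3)
(R(-12, -2) - 126)² = ((-11/3 - ⅓*(-2)²) - 126)² = ((-11/3 - ⅓*4) - 126)² = ((-11/3 - 4/3) - 126)² = (-5 - 126)² = (-131)² = 17161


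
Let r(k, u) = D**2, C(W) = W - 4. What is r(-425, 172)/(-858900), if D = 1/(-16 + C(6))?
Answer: -1/168344400 ≈ -5.9402e-9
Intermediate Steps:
C(W) = -4 + W
D = -1/14 (D = 1/(-16 + (-4 + 6)) = 1/(-16 + 2) = 1/(-14) = -1/14 ≈ -0.071429)
r(k, u) = 1/196 (r(k, u) = (-1/14)**2 = 1/196)
r(-425, 172)/(-858900) = (1/196)/(-858900) = (1/196)*(-1/858900) = -1/168344400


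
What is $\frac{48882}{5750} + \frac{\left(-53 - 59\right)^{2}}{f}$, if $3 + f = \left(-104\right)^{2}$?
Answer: $\frac{300344533}{31087375} \approx 9.6613$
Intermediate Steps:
$f = 10813$ ($f = -3 + \left(-104\right)^{2} = -3 + 10816 = 10813$)
$\frac{48882}{5750} + \frac{\left(-53 - 59\right)^{2}}{f} = \frac{48882}{5750} + \frac{\left(-53 - 59\right)^{2}}{10813} = 48882 \cdot \frac{1}{5750} + \left(-112\right)^{2} \cdot \frac{1}{10813} = \frac{24441}{2875} + 12544 \cdot \frac{1}{10813} = \frac{24441}{2875} + \frac{12544}{10813} = \frac{300344533}{31087375}$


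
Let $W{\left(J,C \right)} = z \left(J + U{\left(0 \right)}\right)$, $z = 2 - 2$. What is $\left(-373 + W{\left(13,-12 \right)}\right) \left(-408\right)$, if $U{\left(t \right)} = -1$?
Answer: $152184$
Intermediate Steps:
$z = 0$ ($z = 2 - 2 = 0$)
$W{\left(J,C \right)} = 0$ ($W{\left(J,C \right)} = 0 \left(J - 1\right) = 0 \left(-1 + J\right) = 0$)
$\left(-373 + W{\left(13,-12 \right)}\right) \left(-408\right) = \left(-373 + 0\right) \left(-408\right) = \left(-373\right) \left(-408\right) = 152184$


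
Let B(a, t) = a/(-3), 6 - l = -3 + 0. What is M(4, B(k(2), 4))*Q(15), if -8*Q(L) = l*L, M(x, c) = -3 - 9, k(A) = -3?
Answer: 405/2 ≈ 202.50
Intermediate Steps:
l = 9 (l = 6 - (-3 + 0) = 6 - 1*(-3) = 6 + 3 = 9)
B(a, t) = -a/3 (B(a, t) = a*(-⅓) = -a/3)
M(x, c) = -12
Q(L) = -9*L/8
M(4, B(k(2), 4))*Q(15) = -(-27)*15/2 = -12*(-135/8) = 405/2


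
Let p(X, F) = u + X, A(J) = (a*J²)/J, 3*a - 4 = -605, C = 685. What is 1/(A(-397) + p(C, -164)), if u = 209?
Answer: 3/241279 ≈ 1.2434e-5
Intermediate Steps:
a = -601/3 (a = 4/3 + (⅓)*(-605) = 4/3 - 605/3 = -601/3 ≈ -200.33)
A(J) = -601*J/3 (A(J) = (-601*J²/3)/J = -601*J/3)
p(X, F) = 209 + X
1/(A(-397) + p(C, -164)) = 1/(-601/3*(-397) + (209 + 685)) = 1/(238597/3 + 894) = 1/(241279/3) = 3/241279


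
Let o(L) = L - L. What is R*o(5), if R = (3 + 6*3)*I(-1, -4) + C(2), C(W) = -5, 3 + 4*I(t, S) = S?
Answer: 0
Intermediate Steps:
I(t, S) = -3/4 + S/4
o(L) = 0
R = -167/4 (R = (3 + 6*3)*(-3/4 + (1/4)*(-4)) - 5 = (3 + 18)*(-3/4 - 1) - 5 = 21*(-7/4) - 5 = -147/4 - 5 = -167/4 ≈ -41.750)
R*o(5) = -167/4*0 = 0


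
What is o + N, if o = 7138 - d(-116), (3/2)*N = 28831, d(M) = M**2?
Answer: 38708/3 ≈ 12903.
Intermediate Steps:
N = 57662/3 (N = (2/3)*28831 = 57662/3 ≈ 19221.)
o = -6318 (o = 7138 - 1*(-116)**2 = 7138 - 1*13456 = 7138 - 13456 = -6318)
o + N = -6318 + 57662/3 = 38708/3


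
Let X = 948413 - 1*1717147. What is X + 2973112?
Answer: 2204378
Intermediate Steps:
X = -768734 (X = 948413 - 1717147 = -768734)
X + 2973112 = -768734 + 2973112 = 2204378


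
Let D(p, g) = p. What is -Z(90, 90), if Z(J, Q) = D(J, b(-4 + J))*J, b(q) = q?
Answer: -8100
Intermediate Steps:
Z(J, Q) = J² (Z(J, Q) = J*J = J²)
-Z(90, 90) = -1*90² = -1*8100 = -8100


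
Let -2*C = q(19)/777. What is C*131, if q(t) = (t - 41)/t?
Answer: 1441/14763 ≈ 0.097609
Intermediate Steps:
q(t) = (-41 + t)/t
C = 11/14763 (C = -(-41 + 19)/19/(2*777) = -(1/19)*(-22)/(2*777) = -(-11)/(19*777) = -1/2*(-22/14763) = 11/14763 ≈ 0.00074511)
C*131 = (11/14763)*131 = 1441/14763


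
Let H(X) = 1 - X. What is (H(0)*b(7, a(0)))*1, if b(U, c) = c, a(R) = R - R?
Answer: 0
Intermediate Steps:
a(R) = 0
(H(0)*b(7, a(0)))*1 = ((1 - 1*0)*0)*1 = ((1 + 0)*0)*1 = (1*0)*1 = 0*1 = 0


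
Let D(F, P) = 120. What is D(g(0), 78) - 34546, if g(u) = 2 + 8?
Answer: -34426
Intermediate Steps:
g(u) = 10
D(g(0), 78) - 34546 = 120 - 34546 = -34426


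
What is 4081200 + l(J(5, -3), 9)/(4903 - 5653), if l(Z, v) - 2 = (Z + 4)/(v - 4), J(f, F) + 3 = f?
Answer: 7652249992/1875 ≈ 4.0812e+6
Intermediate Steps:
J(f, F) = -3 + f
l(Z, v) = 2 + (4 + Z)/(-4 + v) (l(Z, v) = 2 + (Z + 4)/(v - 4) = 2 + (4 + Z)/(-4 + v))
4081200 + l(J(5, -3), 9)/(4903 - 5653) = 4081200 + ((-4 + (-3 + 5) + 2*9)/(-4 + 9))/(4903 - 5653) = 4081200 + ((-4 + 2 + 18)/5)/(-750) = 4081200 - 16/3750 = 4081200 - 1/750*16/5 = 4081200 - 8/1875 = 7652249992/1875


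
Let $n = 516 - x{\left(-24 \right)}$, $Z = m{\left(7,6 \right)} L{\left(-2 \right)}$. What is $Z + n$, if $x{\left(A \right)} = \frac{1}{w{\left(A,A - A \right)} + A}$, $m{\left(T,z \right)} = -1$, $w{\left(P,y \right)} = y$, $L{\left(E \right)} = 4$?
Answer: $\frac{12289}{24} \approx 512.04$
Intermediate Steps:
$x{\left(A \right)} = \frac{1}{A}$ ($x{\left(A \right)} = \frac{1}{\left(A - A\right) + A} = \frac{1}{0 + A} = \frac{1}{A}$)
$Z = -4$ ($Z = \left(-1\right) 4 = -4$)
$n = \frac{12385}{24}$ ($n = 516 - \frac{1}{-24} = 516 - - \frac{1}{24} = 516 + \frac{1}{24} = \frac{12385}{24} \approx 516.04$)
$Z + n = -4 + \frac{12385}{24} = \frac{12289}{24}$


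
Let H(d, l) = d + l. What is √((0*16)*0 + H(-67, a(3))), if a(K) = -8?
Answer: 5*I*√3 ≈ 8.6602*I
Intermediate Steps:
√((0*16)*0 + H(-67, a(3))) = √((0*16)*0 + (-67 - 8)) = √(0*0 - 75) = √(0 - 75) = √(-75) = 5*I*√3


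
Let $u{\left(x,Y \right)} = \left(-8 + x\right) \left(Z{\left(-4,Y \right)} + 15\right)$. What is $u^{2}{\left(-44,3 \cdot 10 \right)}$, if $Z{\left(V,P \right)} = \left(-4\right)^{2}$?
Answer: $2598544$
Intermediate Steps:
$Z{\left(V,P \right)} = 16$
$u{\left(x,Y \right)} = -248 + 31 x$ ($u{\left(x,Y \right)} = \left(-8 + x\right) \left(16 + 15\right) = \left(-8 + x\right) 31 = -248 + 31 x$)
$u^{2}{\left(-44,3 \cdot 10 \right)} = \left(-248 + 31 \left(-44\right)\right)^{2} = \left(-248 - 1364\right)^{2} = \left(-1612\right)^{2} = 2598544$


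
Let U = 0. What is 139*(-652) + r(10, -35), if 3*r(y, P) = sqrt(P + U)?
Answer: -90628 + I*sqrt(35)/3 ≈ -90628.0 + 1.972*I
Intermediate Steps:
r(y, P) = sqrt(P)/3 (r(y, P) = sqrt(P + 0)/3 = sqrt(P)/3)
139*(-652) + r(10, -35) = 139*(-652) + sqrt(-35)/3 = -90628 + (I*sqrt(35))/3 = -90628 + I*sqrt(35)/3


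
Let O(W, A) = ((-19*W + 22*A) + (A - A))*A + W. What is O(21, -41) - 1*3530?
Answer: 49832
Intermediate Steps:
O(W, A) = W + A*(-19*W + 22*A) (O(W, A) = ((-19*W + 22*A) + 0)*A + W = (-19*W + 22*A)*A + W = A*(-19*W + 22*A) + W = W + A*(-19*W + 22*A))
O(21, -41) - 1*3530 = (21 + 22*(-41)² - 19*(-41)*21) - 1*3530 = (21 + 22*1681 + 16359) - 3530 = (21 + 36982 + 16359) - 3530 = 53362 - 3530 = 49832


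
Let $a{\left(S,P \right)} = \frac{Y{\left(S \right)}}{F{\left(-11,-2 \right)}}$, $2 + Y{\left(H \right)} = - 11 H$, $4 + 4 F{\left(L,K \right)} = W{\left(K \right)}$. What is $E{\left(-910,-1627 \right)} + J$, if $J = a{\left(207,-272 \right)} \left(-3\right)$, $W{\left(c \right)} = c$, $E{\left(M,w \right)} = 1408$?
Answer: $-3150$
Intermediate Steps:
$F{\left(L,K \right)} = -1 + \frac{K}{4}$
$Y{\left(H \right)} = -2 - 11 H$
$a{\left(S,P \right)} = \frac{4}{3} + \frac{22 S}{3}$ ($a{\left(S,P \right)} = \frac{-2 - 11 S}{-1 + \frac{1}{4} \left(-2\right)} = \frac{-2 - 11 S}{-1 - \frac{1}{2}} = \frac{-2 - 11 S}{- \frac{3}{2}} = \left(-2 - 11 S\right) \left(- \frac{2}{3}\right) = \frac{4}{3} + \frac{22 S}{3}$)
$J = -4558$ ($J = \left(\frac{4}{3} + \frac{22}{3} \cdot 207\right) \left(-3\right) = \left(\frac{4}{3} + 1518\right) \left(-3\right) = \frac{4558}{3} \left(-3\right) = -4558$)
$E{\left(-910,-1627 \right)} + J = 1408 - 4558 = -3150$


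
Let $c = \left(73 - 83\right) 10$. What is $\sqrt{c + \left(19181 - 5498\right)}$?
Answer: $17 \sqrt{47} \approx 116.55$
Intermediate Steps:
$c = -100$ ($c = \left(-10\right) 10 = -100$)
$\sqrt{c + \left(19181 - 5498\right)} = \sqrt{-100 + \left(19181 - 5498\right)} = \sqrt{-100 + 13683} = \sqrt{13583} = 17 \sqrt{47}$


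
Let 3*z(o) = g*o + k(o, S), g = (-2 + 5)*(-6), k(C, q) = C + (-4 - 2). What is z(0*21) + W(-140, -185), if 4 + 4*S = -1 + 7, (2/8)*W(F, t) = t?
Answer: -742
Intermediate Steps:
W(F, t) = 4*t
S = ½ (S = -1 + (-1 + 7)/4 = -1 + (¼)*6 = -1 + 3/2 = ½ ≈ 0.50000)
k(C, q) = -6 + C (k(C, q) = C - 6 = -6 + C)
g = -18 (g = 3*(-6) = -18)
z(o) = -2 - 17*o/3 (z(o) = (-18*o + (-6 + o))/3 = (-6 - 17*o)/3 = -2 - 17*o/3)
z(0*21) + W(-140, -185) = (-2 - 0*21) + 4*(-185) = (-2 - 17/3*0) - 740 = (-2 + 0) - 740 = -2 - 740 = -742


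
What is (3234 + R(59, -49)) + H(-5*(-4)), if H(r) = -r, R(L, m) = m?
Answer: 3165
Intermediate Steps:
(3234 + R(59, -49)) + H(-5*(-4)) = (3234 - 49) - (-5)*(-4) = 3185 - 1*20 = 3185 - 20 = 3165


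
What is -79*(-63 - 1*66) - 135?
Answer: 10056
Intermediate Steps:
-79*(-63 - 1*66) - 135 = -79*(-63 - 66) - 135 = -79*(-129) - 135 = 10191 - 135 = 10056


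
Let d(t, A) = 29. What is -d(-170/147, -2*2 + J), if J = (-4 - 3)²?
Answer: -29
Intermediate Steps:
J = 49 (J = (-7)² = 49)
-d(-170/147, -2*2 + J) = -1*29 = -29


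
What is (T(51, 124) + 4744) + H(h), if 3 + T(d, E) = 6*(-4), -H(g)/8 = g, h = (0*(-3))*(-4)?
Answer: 4717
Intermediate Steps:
h = 0 (h = 0*(-4) = 0)
H(g) = -8*g
T(d, E) = -27 (T(d, E) = -3 + 6*(-4) = -3 - 24 = -27)
(T(51, 124) + 4744) + H(h) = (-27 + 4744) - 8*0 = 4717 + 0 = 4717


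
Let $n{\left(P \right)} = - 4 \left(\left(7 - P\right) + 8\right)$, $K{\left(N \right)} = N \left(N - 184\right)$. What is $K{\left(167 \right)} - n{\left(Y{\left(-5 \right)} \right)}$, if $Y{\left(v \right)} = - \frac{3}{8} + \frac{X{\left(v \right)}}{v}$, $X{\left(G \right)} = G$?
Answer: $- \frac{5563}{2} \approx -2781.5$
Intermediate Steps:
$K{\left(N \right)} = N \left(-184 + N\right)$
$Y{\left(v \right)} = \frac{5}{8}$ ($Y{\left(v \right)} = - \frac{3}{8} + \frac{v}{v} = \left(-3\right) \frac{1}{8} + 1 = - \frac{3}{8} + 1 = \frac{5}{8}$)
$n{\left(P \right)} = -60 + 4 P$ ($n{\left(P \right)} = - 4 \left(15 - P\right) = -60 + 4 P$)
$K{\left(167 \right)} - n{\left(Y{\left(-5 \right)} \right)} = 167 \left(-184 + 167\right) - \left(-60 + 4 \cdot \frac{5}{8}\right) = 167 \left(-17\right) - \left(-60 + \frac{5}{2}\right) = -2839 - - \frac{115}{2} = -2839 + \frac{115}{2} = - \frac{5563}{2}$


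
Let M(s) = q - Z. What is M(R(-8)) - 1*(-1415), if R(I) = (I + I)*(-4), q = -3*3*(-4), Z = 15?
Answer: 1436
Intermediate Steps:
q = 36 (q = -9*(-4) = 36)
R(I) = -8*I (R(I) = (2*I)*(-4) = -8*I)
M(s) = 21 (M(s) = 36 - 1*15 = 36 - 15 = 21)
M(R(-8)) - 1*(-1415) = 21 - 1*(-1415) = 21 + 1415 = 1436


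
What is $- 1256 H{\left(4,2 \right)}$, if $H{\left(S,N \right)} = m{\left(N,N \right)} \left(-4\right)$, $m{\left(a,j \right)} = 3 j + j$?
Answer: $40192$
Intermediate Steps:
$m{\left(a,j \right)} = 4 j$
$H{\left(S,N \right)} = - 16 N$ ($H{\left(S,N \right)} = 4 N \left(-4\right) = - 16 N$)
$- 1256 H{\left(4,2 \right)} = - 1256 \left(\left(-16\right) 2\right) = \left(-1256\right) \left(-32\right) = 40192$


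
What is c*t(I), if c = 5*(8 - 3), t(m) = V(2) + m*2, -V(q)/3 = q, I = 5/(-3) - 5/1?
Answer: -1450/3 ≈ -483.33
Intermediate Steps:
I = -20/3 (I = 5*(-⅓) - 5*1 = -5/3 - 5 = -20/3 ≈ -6.6667)
V(q) = -3*q
t(m) = -6 + 2*m (t(m) = -3*2 + m*2 = -6 + 2*m)
c = 25 (c = 5*5 = 25)
c*t(I) = 25*(-6 + 2*(-20/3)) = 25*(-6 - 40/3) = 25*(-58/3) = -1450/3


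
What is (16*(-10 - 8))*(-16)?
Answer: 4608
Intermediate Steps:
(16*(-10 - 8))*(-16) = (16*(-18))*(-16) = -288*(-16) = 4608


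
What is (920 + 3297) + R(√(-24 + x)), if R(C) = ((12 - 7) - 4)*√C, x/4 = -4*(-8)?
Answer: 4217 + 2^(¾)*13^(¼) ≈ 4220.2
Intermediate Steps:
x = 128 (x = 4*(-4*(-8)) = 4*32 = 128)
R(C) = √C (R(C) = (5 - 4)*√C = 1*√C = √C)
(920 + 3297) + R(√(-24 + x)) = (920 + 3297) + √(√(-24 + 128)) = 4217 + √(√104) = 4217 + √(2*√26) = 4217 + 2^(¾)*13^(¼)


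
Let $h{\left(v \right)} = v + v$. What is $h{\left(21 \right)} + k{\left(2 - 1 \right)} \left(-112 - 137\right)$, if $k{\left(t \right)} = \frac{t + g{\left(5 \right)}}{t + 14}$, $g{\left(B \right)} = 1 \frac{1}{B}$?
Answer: $\frac{552}{25} \approx 22.08$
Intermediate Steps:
$g{\left(B \right)} = \frac{1}{B}$
$h{\left(v \right)} = 2 v$
$k{\left(t \right)} = \frac{\frac{1}{5} + t}{14 + t}$ ($k{\left(t \right)} = \frac{t + \frac{1}{5}}{t + 14} = \frac{t + \frac{1}{5}}{14 + t} = \frac{\frac{1}{5} + t}{14 + t}$)
$h{\left(21 \right)} + k{\left(2 - 1 \right)} \left(-112 - 137\right) = 2 \cdot 21 + \frac{\frac{1}{5} + \left(2 - 1\right)}{14 + \left(2 - 1\right)} \left(-112 - 137\right) = 42 + \frac{\frac{1}{5} + 1}{14 + 1} \left(-112 - 137\right) = 42 + \frac{1}{15} \cdot \frac{6}{5} \left(-249\right) = 42 + \frac{2}{25} \left(-249\right) = 42 - \frac{498}{25} = \frac{552}{25}$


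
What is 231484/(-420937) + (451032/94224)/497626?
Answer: -41112515950013/74761460161492 ≈ -0.54992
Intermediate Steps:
231484/(-420937) + (451032/94224)/497626 = 231484*(-1/420937) + (451032*(1/94224))*(1/497626) = -21044/38267 + (18793/3926)*(1/497626) = -21044/38267 + 18793/1953679676 = -41112515950013/74761460161492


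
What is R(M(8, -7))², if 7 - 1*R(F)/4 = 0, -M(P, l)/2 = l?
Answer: 784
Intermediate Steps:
M(P, l) = -2*l
R(F) = 28 (R(F) = 28 - 4*0 = 28 + 0 = 28)
R(M(8, -7))² = 28² = 784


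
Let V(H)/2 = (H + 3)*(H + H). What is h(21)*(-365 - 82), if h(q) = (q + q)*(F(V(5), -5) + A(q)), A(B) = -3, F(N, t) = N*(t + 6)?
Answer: -2947518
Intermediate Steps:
V(H) = 4*H*(3 + H) (V(H) = 2*((H + 3)*(H + H)) = 2*((3 + H)*(2*H)) = 2*(2*H*(3 + H)) = 4*H*(3 + H))
F(N, t) = N*(6 + t)
h(q) = 314*q (h(q) = (q + q)*((4*5*(3 + 5))*(6 - 5) - 3) = (2*q)*((4*5*8)*1 - 3) = (2*q)*(160*1 - 3) = (2*q)*(160 - 3) = (2*q)*157 = 314*q)
h(21)*(-365 - 82) = (314*21)*(-365 - 82) = 6594*(-447) = -2947518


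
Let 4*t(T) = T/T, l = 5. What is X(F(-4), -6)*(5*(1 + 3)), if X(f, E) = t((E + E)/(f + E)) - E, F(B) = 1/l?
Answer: 125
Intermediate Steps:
F(B) = 1/5
t(T) = 1/4 (t(T) = (T/T)/4 = (1/4)*1 = 1/4)
X(f, E) = 1/4 - E
X(F(-4), -6)*(5*(1 + 3)) = (1/4 - 1*(-6))*(5*(1 + 3)) = (1/4 + 6)*(5*4) = (25/4)*20 = 125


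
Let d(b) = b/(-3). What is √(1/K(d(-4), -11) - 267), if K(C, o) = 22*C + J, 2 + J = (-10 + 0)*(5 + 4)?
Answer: I*√2359353/94 ≈ 16.341*I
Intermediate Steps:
d(b) = -b/3 (d(b) = b*(-⅓) = -b/3)
J = -92 (J = -2 + (-10 + 0)*(5 + 4) = -2 - 10*9 = -2 - 90 = -92)
K(C, o) = -92 + 22*C (K(C, o) = 22*C - 92 = -92 + 22*C)
√(1/K(d(-4), -11) - 267) = √(1/(-92 + 22*(-⅓*(-4))) - 267) = √(1/(-92 + 22*(4/3)) - 267) = √(1/(-92 + 88/3) - 267) = √(1/(-188/3) - 267) = √(-3/188 - 267) = √(-50199/188) = I*√2359353/94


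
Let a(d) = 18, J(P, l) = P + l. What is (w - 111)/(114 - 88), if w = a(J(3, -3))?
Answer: -93/26 ≈ -3.5769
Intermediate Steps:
w = 18
(w - 111)/(114 - 88) = (18 - 111)/(114 - 88) = -93/26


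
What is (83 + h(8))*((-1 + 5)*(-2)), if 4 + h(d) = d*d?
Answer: -1144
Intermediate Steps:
h(d) = -4 + d² (h(d) = -4 + d*d = -4 + d²)
(83 + h(8))*((-1 + 5)*(-2)) = (83 + (-4 + 8²))*((-1 + 5)*(-2)) = (83 + (-4 + 64))*(4*(-2)) = (83 + 60)*(-8) = 143*(-8) = -1144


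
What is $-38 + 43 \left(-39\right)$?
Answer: $-1715$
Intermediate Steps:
$-38 + 43 \left(-39\right) = -38 - 1677 = -1715$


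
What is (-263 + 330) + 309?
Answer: 376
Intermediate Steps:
(-263 + 330) + 309 = 67 + 309 = 376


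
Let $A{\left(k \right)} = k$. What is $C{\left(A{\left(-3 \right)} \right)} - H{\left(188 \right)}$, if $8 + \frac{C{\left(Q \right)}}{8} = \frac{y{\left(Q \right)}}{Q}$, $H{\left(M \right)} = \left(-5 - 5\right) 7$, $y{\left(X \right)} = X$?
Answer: $14$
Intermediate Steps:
$H{\left(M \right)} = -70$ ($H{\left(M \right)} = \left(-10\right) 7 = -70$)
$C{\left(Q \right)} = -56$ ($C{\left(Q \right)} = -64 + 8 \frac{Q}{Q} = -64 + 8 \cdot 1 = -64 + 8 = -56$)
$C{\left(A{\left(-3 \right)} \right)} - H{\left(188 \right)} = -56 - -70 = -56 + 70 = 14$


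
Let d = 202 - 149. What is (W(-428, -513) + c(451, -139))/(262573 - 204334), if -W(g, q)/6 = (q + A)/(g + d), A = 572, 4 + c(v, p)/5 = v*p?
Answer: -39183007/7279875 ≈ -5.3824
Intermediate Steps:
c(v, p) = -20 + 5*p*v (c(v, p) = -20 + 5*(v*p) = -20 + 5*(p*v) = -20 + 5*p*v)
d = 53
W(g, q) = -6*(572 + q)/(53 + g) (W(g, q) = -6*(q + 572)/(g + 53) = -6*(572 + q)/(53 + g))
(W(-428, -513) + c(451, -139))/(262573 - 204334) = (6*(-572 - 1*(-513))/(53 - 428) + (-20 + 5*(-139)*451))/(262573 - 204334) = (6*(-572 + 513)/(-375) + (-20 - 313445))/58239 = (6*(-1/375)*(-59) - 313465)*(1/58239) = (118/125 - 313465)*(1/58239) = -39183007/125*1/58239 = -39183007/7279875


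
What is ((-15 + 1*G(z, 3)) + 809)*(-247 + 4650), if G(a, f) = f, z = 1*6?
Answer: 3509191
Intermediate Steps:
z = 6
((-15 + 1*G(z, 3)) + 809)*(-247 + 4650) = ((-15 + 1*3) + 809)*(-247 + 4650) = ((-15 + 3) + 809)*4403 = (-12 + 809)*4403 = 797*4403 = 3509191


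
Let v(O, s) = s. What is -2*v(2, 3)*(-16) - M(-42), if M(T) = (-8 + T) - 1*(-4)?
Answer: 142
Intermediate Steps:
M(T) = -4 + T (M(T) = (-8 + T) + 4 = -4 + T)
-2*v(2, 3)*(-16) - M(-42) = -2*3*(-16) - (-4 - 42) = -6*(-16) - 1*(-46) = 96 + 46 = 142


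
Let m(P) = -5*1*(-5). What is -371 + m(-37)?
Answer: -346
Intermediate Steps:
m(P) = 25 (m(P) = -5*(-5) = 25)
-371 + m(-37) = -371 + 25 = -346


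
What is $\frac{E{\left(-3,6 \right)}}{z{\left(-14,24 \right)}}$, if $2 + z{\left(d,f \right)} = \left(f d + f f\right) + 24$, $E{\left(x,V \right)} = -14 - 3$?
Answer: $- \frac{17}{262} \approx -0.064885$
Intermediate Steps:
$E{\left(x,V \right)} = -17$ ($E{\left(x,V \right)} = -14 - 3 = -17$)
$z{\left(d,f \right)} = 22 + f^{2} + d f$ ($z{\left(d,f \right)} = -2 + \left(\left(f d + f f\right) + 24\right) = -2 + \left(\left(d f + f^{2}\right) + 24\right) = -2 + \left(\left(f^{2} + d f\right) + 24\right) = -2 + \left(24 + f^{2} + d f\right) = 22 + f^{2} + d f$)
$\frac{E{\left(-3,6 \right)}}{z{\left(-14,24 \right)}} = - \frac{17}{22 + 24^{2} - 336} = - \frac{17}{22 + 576 - 336} = - \frac{17}{262}$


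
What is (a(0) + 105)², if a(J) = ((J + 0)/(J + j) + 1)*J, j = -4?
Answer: 11025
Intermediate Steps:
a(J) = J*(1 + J/(-4 + J)) (a(J) = ((J + 0)/(J - 4) + 1)*J = (J/(-4 + J) + 1)*J = (1 + J/(-4 + J))*J = J*(1 + J/(-4 + J)))
(a(0) + 105)² = (2*0*(-2 + 0)/(-4 + 0) + 105)² = (2*0*(-2)/(-4) + 105)² = (2*0*(-¼)*(-2) + 105)² = (0 + 105)² = 105² = 11025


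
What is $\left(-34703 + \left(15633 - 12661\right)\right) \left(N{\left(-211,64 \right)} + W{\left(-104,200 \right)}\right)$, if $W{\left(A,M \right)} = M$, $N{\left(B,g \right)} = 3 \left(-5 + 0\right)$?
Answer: $-5870235$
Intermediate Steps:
$N{\left(B,g \right)} = -15$ ($N{\left(B,g \right)} = 3 \left(-5\right) = -15$)
$\left(-34703 + \left(15633 - 12661\right)\right) \left(N{\left(-211,64 \right)} + W{\left(-104,200 \right)}\right) = \left(-34703 + \left(15633 - 12661\right)\right) \left(-15 + 200\right) = \left(-34703 + 2972\right) 185 = \left(-31731\right) 185 = -5870235$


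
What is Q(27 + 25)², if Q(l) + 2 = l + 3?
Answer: 2809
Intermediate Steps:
Q(l) = 1 + l (Q(l) = -2 + (l + 3) = -2 + (3 + l) = 1 + l)
Q(27 + 25)² = (1 + (27 + 25))² = (1 + 52)² = 53² = 2809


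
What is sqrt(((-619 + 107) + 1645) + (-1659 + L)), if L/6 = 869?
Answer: 4*sqrt(293) ≈ 68.469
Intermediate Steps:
L = 5214 (L = 6*869 = 5214)
sqrt(((-619 + 107) + 1645) + (-1659 + L)) = sqrt(((-619 + 107) + 1645) + (-1659 + 5214)) = sqrt((-512 + 1645) + 3555) = sqrt(1133 + 3555) = sqrt(4688) = 4*sqrt(293)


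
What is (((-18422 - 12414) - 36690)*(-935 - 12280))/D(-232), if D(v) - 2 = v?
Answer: -89235609/23 ≈ -3.8798e+6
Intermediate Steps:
D(v) = 2 + v
(((-18422 - 12414) - 36690)*(-935 - 12280))/D(-232) = (((-18422 - 12414) - 36690)*(-935 - 12280))/(2 - 232) = ((-30836 - 36690)*(-13215))/(-230) = -67526*(-13215)*(-1/230) = 892356090*(-1/230) = -89235609/23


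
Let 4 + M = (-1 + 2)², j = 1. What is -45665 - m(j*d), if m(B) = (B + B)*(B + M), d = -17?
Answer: -46345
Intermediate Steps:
M = -3 (M = -4 + (-1 + 2)² = -4 + 1² = -4 + 1 = -3)
m(B) = 2*B*(-3 + B) (m(B) = (B + B)*(B - 3) = (2*B)*(-3 + B) = 2*B*(-3 + B))
-45665 - m(j*d) = -45665 - 2*1*(-17)*(-3 + 1*(-17)) = -45665 - 2*(-17)*(-3 - 17) = -45665 - 2*(-17)*(-20) = -45665 - 1*680 = -45665 - 680 = -46345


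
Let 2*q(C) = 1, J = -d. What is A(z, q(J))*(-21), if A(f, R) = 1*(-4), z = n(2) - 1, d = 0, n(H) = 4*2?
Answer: 84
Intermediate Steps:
n(H) = 8
J = 0 (J = -1*0 = 0)
z = 7 (z = 8 - 1 = 7)
q(C) = 1/2 (q(C) = (1/2)*1 = 1/2)
A(f, R) = -4
A(z, q(J))*(-21) = -4*(-21) = 84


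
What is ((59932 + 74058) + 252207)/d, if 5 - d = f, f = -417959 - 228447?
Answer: 386197/646411 ≈ 0.59745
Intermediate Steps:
f = -646406
d = 646411 (d = 5 - 1*(-646406) = 5 + 646406 = 646411)
((59932 + 74058) + 252207)/d = ((59932 + 74058) + 252207)/646411 = (133990 + 252207)*(1/646411) = 386197*(1/646411) = 386197/646411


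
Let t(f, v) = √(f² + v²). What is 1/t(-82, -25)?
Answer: √7349/7349 ≈ 0.011665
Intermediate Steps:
1/t(-82, -25) = 1/(√((-82)² + (-25)²)) = 1/(√(6724 + 625)) = 1/(√7349) = √7349/7349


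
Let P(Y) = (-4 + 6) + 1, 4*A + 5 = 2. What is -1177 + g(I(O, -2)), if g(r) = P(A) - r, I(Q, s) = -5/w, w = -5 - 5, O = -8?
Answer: -2349/2 ≈ -1174.5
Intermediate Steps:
w = -10
A = -3/4 (A = -5/4 + (1/4)*2 = -5/4 + 1/2 = -3/4 ≈ -0.75000)
I(Q, s) = 1/2 (I(Q, s) = -5/(-10) = -5*(-1/10) = 1/2)
P(Y) = 3 (P(Y) = 2 + 1 = 3)
g(r) = 3 - r
-1177 + g(I(O, -2)) = -1177 + (3 - 1*1/2) = -1177 + (3 - 1/2) = -1177 + 5/2 = -2349/2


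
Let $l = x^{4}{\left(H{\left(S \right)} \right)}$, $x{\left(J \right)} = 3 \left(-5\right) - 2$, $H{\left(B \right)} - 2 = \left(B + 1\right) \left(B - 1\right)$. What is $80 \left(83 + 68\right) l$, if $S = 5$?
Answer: $1008933680$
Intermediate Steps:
$H{\left(B \right)} = 2 + \left(1 + B\right) \left(-1 + B\right)$ ($H{\left(B \right)} = 2 + \left(B + 1\right) \left(B - 1\right) = 2 + \left(1 + B\right) \left(-1 + B\right)$)
$x{\left(J \right)} = -17$ ($x{\left(J \right)} = -15 - 2 = -17$)
$l = 83521$ ($l = \left(-17\right)^{4} = 83521$)
$80 \left(83 + 68\right) l = 80 \left(83 + 68\right) 83521 = 80 \cdot 151 \cdot 83521 = 12080 \cdot 83521 = 1008933680$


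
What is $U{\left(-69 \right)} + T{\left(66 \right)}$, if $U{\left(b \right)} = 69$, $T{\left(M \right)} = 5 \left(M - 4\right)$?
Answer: $379$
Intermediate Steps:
$T{\left(M \right)} = -20 + 5 M$ ($T{\left(M \right)} = 5 \left(-4 + M\right) = -20 + 5 M$)
$U{\left(-69 \right)} + T{\left(66 \right)} = 69 + \left(-20 + 5 \cdot 66\right) = 69 + \left(-20 + 330\right) = 69 + 310 = 379$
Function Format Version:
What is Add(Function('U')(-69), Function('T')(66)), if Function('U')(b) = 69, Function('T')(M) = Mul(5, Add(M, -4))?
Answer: 379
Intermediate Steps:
Function('T')(M) = Add(-20, Mul(5, M)) (Function('T')(M) = Mul(5, Add(-4, M)) = Add(-20, Mul(5, M)))
Add(Function('U')(-69), Function('T')(66)) = Add(69, Add(-20, Mul(5, 66))) = Add(69, Add(-20, 330)) = Add(69, 310) = 379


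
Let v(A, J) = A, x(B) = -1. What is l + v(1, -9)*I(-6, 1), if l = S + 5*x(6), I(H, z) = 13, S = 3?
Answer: 11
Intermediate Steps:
l = -2 (l = 3 + 5*(-1) = 3 - 5 = -2)
l + v(1, -9)*I(-6, 1) = -2 + 1*13 = -2 + 13 = 11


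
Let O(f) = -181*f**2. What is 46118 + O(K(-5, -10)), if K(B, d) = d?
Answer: 28018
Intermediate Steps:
46118 + O(K(-5, -10)) = 46118 - 181*(-10)**2 = 46118 - 181*100 = 46118 - 18100 = 28018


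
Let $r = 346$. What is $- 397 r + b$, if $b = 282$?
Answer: $-137080$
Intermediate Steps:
$- 397 r + b = \left(-397\right) 346 + 282 = -137362 + 282 = -137080$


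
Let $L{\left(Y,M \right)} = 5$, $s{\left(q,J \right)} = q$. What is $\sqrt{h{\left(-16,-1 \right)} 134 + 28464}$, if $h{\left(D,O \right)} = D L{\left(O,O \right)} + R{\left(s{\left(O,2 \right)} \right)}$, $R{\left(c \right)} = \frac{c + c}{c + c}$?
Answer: $\sqrt{17878} \approx 133.71$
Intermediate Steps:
$R{\left(c \right)} = 1$ ($R{\left(c \right)} = \frac{2 c}{2 c} = 2 c \frac{1}{2 c} = 1$)
$h{\left(D,O \right)} = 1 + 5 D$ ($h{\left(D,O \right)} = D 5 + 1 = 5 D + 1 = 1 + 5 D$)
$\sqrt{h{\left(-16,-1 \right)} 134 + 28464} = \sqrt{\left(1 + 5 \left(-16\right)\right) 134 + 28464} = \sqrt{\left(1 - 80\right) 134 + 28464} = \sqrt{\left(-79\right) 134 + 28464} = \sqrt{-10586 + 28464} = \sqrt{17878}$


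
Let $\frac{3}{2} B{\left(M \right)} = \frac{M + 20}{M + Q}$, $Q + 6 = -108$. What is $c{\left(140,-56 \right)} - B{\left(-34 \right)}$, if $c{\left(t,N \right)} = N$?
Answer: $- \frac{6223}{111} \approx -56.063$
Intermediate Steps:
$Q = -114$ ($Q = -6 - 108 = -114$)
$B{\left(M \right)} = \frac{2 \left(20 + M\right)}{3 \left(-114 + M\right)}$ ($B{\left(M \right)} = \frac{2 \frac{M + 20}{M - 114}}{3} = \frac{2 \frac{20 + M}{-114 + M}}{3} = \frac{2 \left(20 + M\right)}{3 \left(-114 + M\right)}$)
$c{\left(140,-56 \right)} - B{\left(-34 \right)} = -56 - \frac{2 \left(20 - 34\right)}{3 \left(-114 - 34\right)} = -56 - \frac{2}{3} \frac{1}{-148} \left(-14\right) = -56 - \frac{2}{3} \left(- \frac{1}{148}\right) \left(-14\right) = -56 - \frac{7}{111} = - \frac{6223}{111}$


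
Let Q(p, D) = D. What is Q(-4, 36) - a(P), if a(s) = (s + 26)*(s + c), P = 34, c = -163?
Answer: 7776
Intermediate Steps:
a(s) = (-163 + s)*(26 + s) (a(s) = (s + 26)*(s - 163) = (26 + s)*(-163 + s) = (-163 + s)*(26 + s))
Q(-4, 36) - a(P) = 36 - (-4238 + 34² - 137*34) = 36 - (-4238 + 1156 - 4658) = 36 - 1*(-7740) = 36 + 7740 = 7776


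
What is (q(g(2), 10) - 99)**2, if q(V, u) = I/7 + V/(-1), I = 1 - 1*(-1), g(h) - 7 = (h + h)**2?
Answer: 725904/49 ≈ 14814.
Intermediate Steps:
g(h) = 7 + 4*h**2 (g(h) = 7 + (h + h)**2 = 7 + (2*h)**2 = 7 + 4*h**2)
I = 2 (I = 1 + 1 = 2)
q(V, u) = 2/7 - V (q(V, u) = 2/7 + V/(-1) = 2*(1/7) + V*(-1) = 2/7 - V)
(q(g(2), 10) - 99)**2 = ((2/7 - (7 + 4*2**2)) - 99)**2 = ((2/7 - (7 + 4*4)) - 99)**2 = ((2/7 - (7 + 16)) - 99)**2 = ((2/7 - 1*23) - 99)**2 = ((2/7 - 23) - 99)**2 = (-159/7 - 99)**2 = (-852/7)**2 = 725904/49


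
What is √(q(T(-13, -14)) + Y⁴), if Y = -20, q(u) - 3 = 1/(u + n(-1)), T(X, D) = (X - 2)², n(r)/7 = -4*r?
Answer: 2*√2560408070/253 ≈ 400.00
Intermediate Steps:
n(r) = -28*r (n(r) = 7*(-4*r) = -28*r)
T(X, D) = (-2 + X)²
q(u) = 3 + 1/(28 + u) (q(u) = 3 + 1/(u - 28*(-1)) = 3 + 1/(u + 28) = 3 + 1/(28 + u))
√(q(T(-13, -14)) + Y⁴) = √((85 + 3*(-2 - 13)²)/(28 + (-2 - 13)²) + (-20)⁴) = √((85 + 3*(-15)²)/(28 + (-15)²) + 160000) = √((85 + 3*225)/(28 + 225) + 160000) = √((85 + 675)/253 + 160000) = √((1/253)*760 + 160000) = √(760/253 + 160000) = √(40480760/253) = 2*√2560408070/253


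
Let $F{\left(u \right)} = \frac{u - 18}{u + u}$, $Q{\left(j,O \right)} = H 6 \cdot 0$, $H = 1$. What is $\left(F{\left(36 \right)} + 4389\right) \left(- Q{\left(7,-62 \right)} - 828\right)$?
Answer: $-3634299$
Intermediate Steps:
$Q{\left(j,O \right)} = 0$ ($Q{\left(j,O \right)} = 1 \cdot 6 \cdot 0 = 6 \cdot 0 = 0$)
$F{\left(u \right)} = \frac{-18 + u}{2 u}$
$\left(F{\left(36 \right)} + 4389\right) \left(- Q{\left(7,-62 \right)} - 828\right) = \left(\frac{-18 + 36}{2 \cdot 36} + 4389\right) \left(\left(-1\right) 0 - 828\right) = \left(\frac{1}{2} \cdot \frac{1}{36} \cdot 18 + 4389\right) \left(0 - 828\right) = \left(\frac{1}{4} + 4389\right) \left(-828\right) = \frac{17557}{4} \left(-828\right) = -3634299$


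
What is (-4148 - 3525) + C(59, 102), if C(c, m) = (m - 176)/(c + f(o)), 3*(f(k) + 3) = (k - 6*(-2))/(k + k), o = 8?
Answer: -5195509/677 ≈ -7674.3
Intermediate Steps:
f(k) = -3 + (12 + k)/(6*k) (f(k) = -3 + ((k - 6*(-2))/(k + k))/3 = -3 + ((k + 12)/((2*k)))/3 = -3 + ((12 + k)*(1/(2*k)))/3 = -3 + ((12 + k)/(2*k))/3 = -3 + (12 + k)/(6*k))
C(c, m) = (-176 + m)/(-31/12 + c) (C(c, m) = (m - 176)/(c + (-17/6 + 2/8)) = (-176 + m)/(c + (-17/6 + 2*(⅛))) = (-176 + m)/(c + (-17/6 + ¼)) = (-176 + m)/(c - 31/12) = (-176 + m)/(-31/12 + c))
(-4148 - 3525) + C(59, 102) = (-4148 - 3525) + 12*(-176 + 102)/(-31 + 12*59) = -7673 + 12*(-74)/(-31 + 708) = -7673 + 12*(-74)/677 = -7673 + 12*(1/677)*(-74) = -7673 - 888/677 = -5195509/677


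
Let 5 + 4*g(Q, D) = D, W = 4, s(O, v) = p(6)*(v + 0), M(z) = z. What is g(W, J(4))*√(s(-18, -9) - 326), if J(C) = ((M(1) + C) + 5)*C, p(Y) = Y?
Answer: 35*I*√95/2 ≈ 170.57*I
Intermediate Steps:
s(O, v) = 6*v (s(O, v) = 6*(v + 0) = 6*v)
J(C) = C*(6 + C) (J(C) = ((1 + C) + 5)*C = (6 + C)*C = C*(6 + C))
g(Q, D) = -5/4 + D/4
g(W, J(4))*√(s(-18, -9) - 326) = (-5/4 + (4*(6 + 4))/4)*√(6*(-9) - 326) = (-5/4 + (4*10)/4)*√(-54 - 326) = (-5/4 + (¼)*40)*√(-380) = (-5/4 + 10)*(2*I*√95) = 35*(2*I*√95)/4 = 35*I*√95/2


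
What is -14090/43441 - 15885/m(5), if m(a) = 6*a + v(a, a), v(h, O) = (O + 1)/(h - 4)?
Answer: -76729725/173764 ≈ -441.57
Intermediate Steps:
v(h, O) = (1 + O)/(-4 + h)
m(a) = 6*a + (1 + a)/(-4 + a)
-14090/43441 - 15885/m(5) = -14090/43441 - 15885*(-4 + 5)/(1 + 5 + 6*5*(-4 + 5)) = -14090*1/43441 - 15885/(1 + 5 + 6*5*1) = -14090/43441 - 15885/(1 + 5 + 30) = -14090/43441 - 15885/(1*36) = -14090/43441 - 15885/36 = -14090/43441 - 15885*1/36 = -14090/43441 - 1765/4 = -76729725/173764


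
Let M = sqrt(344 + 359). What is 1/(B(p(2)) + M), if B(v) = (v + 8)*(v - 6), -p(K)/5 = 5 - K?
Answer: 147/20906 - sqrt(703)/20906 ≈ 0.0057632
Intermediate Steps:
p(K) = -25 + 5*K (p(K) = -5*(5 - K) = -25 + 5*K)
M = sqrt(703) ≈ 26.514
B(v) = (-6 + v)*(8 + v) (B(v) = (8 + v)*(-6 + v) = (-6 + v)*(8 + v))
1/(B(p(2)) + M) = 1/((-48 + (-25 + 5*2)**2 + 2*(-25 + 5*2)) + sqrt(703)) = 1/((-48 + (-25 + 10)**2 + 2*(-25 + 10)) + sqrt(703)) = 1/((-48 + (-15)**2 + 2*(-15)) + sqrt(703)) = 1/((-48 + 225 - 30) + sqrt(703)) = 1/(147 + sqrt(703))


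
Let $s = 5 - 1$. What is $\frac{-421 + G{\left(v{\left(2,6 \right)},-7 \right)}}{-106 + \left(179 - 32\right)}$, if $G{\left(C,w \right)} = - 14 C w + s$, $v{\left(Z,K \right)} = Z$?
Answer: $- \frac{221}{41} \approx -5.3902$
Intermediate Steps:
$s = 4$ ($s = 5 - 1 = 4$)
$G{\left(C,w \right)} = 4 - 14 C w$ ($G{\left(C,w \right)} = - 14 C w + 4 = 4 - 14 C w$)
$\frac{-421 + G{\left(v{\left(2,6 \right)},-7 \right)}}{-106 + \left(179 - 32\right)} = \frac{-421 - \left(-4 + 28 \left(-7\right)\right)}{-106 + \left(179 - 32\right)} = \frac{-421 + \left(4 + 196\right)}{-106 + \left(179 - 32\right)} = \frac{-421 + 200}{-106 + 147} = - \frac{221}{41}$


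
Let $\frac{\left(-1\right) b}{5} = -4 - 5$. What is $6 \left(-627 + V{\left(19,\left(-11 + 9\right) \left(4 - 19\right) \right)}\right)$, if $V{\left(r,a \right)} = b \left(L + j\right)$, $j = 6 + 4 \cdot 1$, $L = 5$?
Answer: $288$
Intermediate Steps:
$j = 10$ ($j = 6 + 4 = 10$)
$b = 45$ ($b = - 5 \left(-4 - 5\right) = \left(-5\right) \left(-9\right) = 45$)
$V{\left(r,a \right)} = 675$ ($V{\left(r,a \right)} = 45 \left(5 + 10\right) = 45 \cdot 15 = 675$)
$6 \left(-627 + V{\left(19,\left(-11 + 9\right) \left(4 - 19\right) \right)}\right) = 6 \left(-627 + 675\right) = 6 \cdot 48 = 288$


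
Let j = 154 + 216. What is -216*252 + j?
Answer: -54062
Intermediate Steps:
j = 370
-216*252 + j = -216*252 + 370 = -54432 + 370 = -54062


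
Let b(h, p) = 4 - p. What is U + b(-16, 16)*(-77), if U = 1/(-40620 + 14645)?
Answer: 24000899/25975 ≈ 924.00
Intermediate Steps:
U = -1/25975 (U = 1/(-25975) = -1/25975 ≈ -3.8499e-5)
U + b(-16, 16)*(-77) = -1/25975 + (4 - 1*16)*(-77) = -1/25975 + (4 - 16)*(-77) = -1/25975 - 12*(-77) = -1/25975 + 924 = 24000899/25975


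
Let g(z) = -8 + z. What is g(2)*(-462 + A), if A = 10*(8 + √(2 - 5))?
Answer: 2292 - 60*I*√3 ≈ 2292.0 - 103.92*I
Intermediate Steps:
A = 80 + 10*I*√3 (A = 10*(8 + √(-3)) = 10*(8 + I*√3) = 80 + 10*I*√3 ≈ 80.0 + 17.32*I)
g(2)*(-462 + A) = (-8 + 2)*(-462 + (80 + 10*I*√3)) = -6*(-382 + 10*I*√3) = 2292 - 60*I*√3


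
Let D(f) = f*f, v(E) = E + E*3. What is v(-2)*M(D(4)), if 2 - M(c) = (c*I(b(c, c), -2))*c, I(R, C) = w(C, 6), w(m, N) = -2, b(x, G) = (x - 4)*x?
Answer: -4112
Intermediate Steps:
v(E) = 4*E (v(E) = E + 3*E = 4*E)
D(f) = f²
b(x, G) = x*(-4 + x) (b(x, G) = (-4 + x)*x = x*(-4 + x))
I(R, C) = -2
M(c) = 2 + 2*c² (M(c) = 2 - c*(-2)*c = 2 - (-2*c)*c = 2 - (-2)*c² = 2 + 2*c²)
v(-2)*M(D(4)) = (4*(-2))*(2 + 2*(4²)²) = -8*(2 + 2*16²) = -8*(2 + 2*256) = -8*(2 + 512) = -8*514 = -4112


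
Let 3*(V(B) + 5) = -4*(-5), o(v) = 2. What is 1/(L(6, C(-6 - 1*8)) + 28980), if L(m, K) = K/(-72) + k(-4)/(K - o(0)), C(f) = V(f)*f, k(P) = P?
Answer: 2052/59467949 ≈ 3.4506e-5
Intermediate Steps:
V(B) = 5/3 (V(B) = -5 + (-4*(-5))/3 = -5 + (1/3)*20 = -5 + 20/3 = 5/3)
C(f) = 5*f/3
L(m, K) = -4/(-2 + K) - K/72 (L(m, K) = K/(-72) - 4/(K - 1*2) = K*(-1/72) - 4/(K - 2) = -K/72 - 4/(-2 + K) = -4/(-2 + K) - K/72)
1/(L(6, C(-6 - 1*8)) + 28980) = 1/((-288 - (5*(-6 - 1*8)/3)**2 + 2*(5*(-6 - 1*8)/3))/(72*(-2 + 5*(-6 - 1*8)/3)) + 28980) = 1/((-288 - (5*(-6 - 8)/3)**2 + 2*(5*(-6 - 8)/3))/(72*(-2 + 5*(-6 - 8)/3)) + 28980) = 1/((-288 - ((5/3)*(-14))**2 + 2*((5/3)*(-14)))/(72*(-2 + (5/3)*(-14))) + 28980) = 1/((-288 - (-70/3)**2 + 2*(-70/3))/(72*(-2 - 70/3)) + 28980) = 1/((-288 - 1*4900/9 - 140/3)/(72*(-76/3)) + 28980) = 1/((1/72)*(-3/76)*(-288 - 4900/9 - 140/3) + 28980) = 1/((1/72)*(-3/76)*(-7912/9) + 28980) = 1/(989/2052 + 28980) = 1/(59467949/2052) = 2052/59467949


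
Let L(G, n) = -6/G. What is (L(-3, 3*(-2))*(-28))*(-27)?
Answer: 1512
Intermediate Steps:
(L(-3, 3*(-2))*(-28))*(-27) = (-6/(-3)*(-28))*(-27) = (-6*(-⅓)*(-28))*(-27) = (2*(-28))*(-27) = -56*(-27) = 1512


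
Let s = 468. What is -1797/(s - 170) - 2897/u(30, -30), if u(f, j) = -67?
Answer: 742907/19966 ≈ 37.209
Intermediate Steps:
-1797/(s - 170) - 2897/u(30, -30) = -1797/(468 - 170) - 2897/(-67) = -1797/298 - 2897*(-1/67) = -1797*1/298 + 2897/67 = -1797/298 + 2897/67 = 742907/19966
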